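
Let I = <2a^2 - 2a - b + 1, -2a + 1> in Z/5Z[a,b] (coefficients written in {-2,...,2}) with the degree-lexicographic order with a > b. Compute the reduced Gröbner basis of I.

f_1 = 2a^2 - 2a - b + 1, LT = a^2.
f_2 = -2a + 1, LT = a.

S(f_1,f_2): lcm = a^2. S = 2a + 2b - 2.
  reduce S modulo (f_1, f_2):
  remainder 2b - 1 ≠ 0; add g_3 = 2b - 1 to the basis.

The other S-polynomials (S(f_1,g_3), S(f_2,g_3)) all reduce to 0 modulo the current basis, so we have a Gröbner basis.
Inter-reduce: drop elements whose leading term is divisible by another's, tail-reduce, and make monic.

G = {a + 2, b + 2}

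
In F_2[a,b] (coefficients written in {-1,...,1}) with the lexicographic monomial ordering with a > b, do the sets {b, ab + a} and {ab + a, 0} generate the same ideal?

No, the ideals differ.

Since reduced Gröbner bases are canonical representatives of ideals under a given ordering, it suffices to compute and compare them.
Buchberger on the first generating set:
f_1 = b, LT = b.
f_2 = ab + a, LT = ab.

S(f_1,f_2): lcm = ab. S = a.
  reduce S modulo (f_1, f_2):
  remainder a ≠ 0; add g_3 = a to the basis.

The other S-polynomials (S(f_1,g_3), S(f_2,g_3)) all reduce to 0 modulo the current basis, so we have a Gröbner basis.
Inter-reduce: drop elements whose leading term is divisible by another's, tail-reduce, and make monic.
Reduced Gröbner basis: {a, b}.

Buchberger on the second generating set:
h_1 = ab + a, LT = ab.

No S-polynomials remain, so we have a Gröbner basis.
Inter-reduce: drop elements whose leading term is divisible by another's, tail-reduce, and make monic.
Reduced Gröbner basis: {ab + a}.

The bases are distinct; the ideals are different.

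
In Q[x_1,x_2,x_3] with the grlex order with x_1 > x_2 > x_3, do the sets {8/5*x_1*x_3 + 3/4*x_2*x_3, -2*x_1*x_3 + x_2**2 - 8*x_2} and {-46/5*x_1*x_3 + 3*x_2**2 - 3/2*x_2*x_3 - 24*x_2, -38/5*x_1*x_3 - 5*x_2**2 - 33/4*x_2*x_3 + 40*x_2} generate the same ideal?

Yes, the ideals are equal.

Equality of ideals is decidable: compute both reduced Gröbner bases (unique for the ordering) and check whether they agree.
Buchberger on the first generating set:
f_1 = 8/5*x_1*x_3 + 3/4*x_2*x_3, LT = x_1*x_3.
f_2 = -2*x_1*x_3 + x_2**2 - 8*x_2, LT = x_1*x_3.

S(f_1,f_2): lcm = x_1*x_3. S = 1/2*x_2**2 + 15/32*x_2*x_3 - 4*x_2.
  leading term x_2**2: no divisor's leading term divides it; move 1/2*x_2**2 to the remainder.
  leading term x_2*x_3: no divisor's leading term divides it; move 15/32*x_2*x_3 to the remainder.
  leading term x_2: no divisor's leading term divides it; move -4*x_2 to the remainder.
  remainder 1/2*x_2**2 + 15/32*x_2*x_3 - 4*x_2 ≠ 0; add g_3 = 1/2*x_2**2 + 15/32*x_2*x_3 - 4*x_2 to the basis.

The other S-polynomials (S(f_1,g_3), S(f_2,g_3)) all reduce to 0 modulo the current basis, so we have a Gröbner basis.
Inter-reduce: drop elements whose leading term is divisible by another's, tail-reduce, and make monic.
Reduced Gröbner basis: {x_1*x_3 + 15/32*x_2*x_3, x_2**2 + 15/16*x_2*x_3 - 8*x_2}.

Buchberger on the second generating set:
h_1 = -46/5*x_1*x_3 + 3*x_2**2 - 3/2*x_2*x_3 - 24*x_2, LT = x_1*x_3.
h_2 = -38/5*x_1*x_3 - 5*x_2**2 - 33/4*x_2*x_3 + 40*x_2, LT = x_1*x_3.

S(h_1,h_2): lcm = x_1*x_3. S = -430/437*x_2**2 - 3225/3496*x_2*x_3 + 3440/437*x_2.
  leading term x_2**2: no divisor's leading term divides it; move -430/437*x_2**2 to the remainder.
  leading term x_2*x_3: no divisor's leading term divides it; move -3225/3496*x_2*x_3 to the remainder.
  leading term x_2: no divisor's leading term divides it; move 3440/437*x_2 to the remainder.
  remainder -430/437*x_2**2 - 3225/3496*x_2*x_3 + 3440/437*x_2 ≠ 0; add k_3 = -430/437*x_2**2 - 3225/3496*x_2*x_3 + 3440/437*x_2 to the basis.

The other S-polynomials (S(h_1,k_3), S(h_2,k_3)) all reduce to 0 modulo the current basis, so we have a Gröbner basis.
Inter-reduce: drop elements whose leading term is divisible by another's, tail-reduce, and make monic.
Reduced Gröbner basis: {x_1*x_3 + 15/32*x_2*x_3, x_2**2 + 15/16*x_2*x_3 - 8*x_2}.

Same reduced basis, so the two generating sets span the same ideal.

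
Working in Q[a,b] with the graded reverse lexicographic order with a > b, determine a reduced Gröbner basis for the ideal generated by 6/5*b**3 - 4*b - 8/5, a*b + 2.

G = {a**2 - 5*a - 3*b, a*b + 2, b**2 + 2/3*a - 10/3}

f_1 = 6/5*b**3 - 4*b - 8/5, LT = b**3.
f_2 = a*b + 2, LT = a*b.

S(f_1,f_2): lcm = a*b**3. S = -10/3*a*b - 2*b**2 - 4/3*a.
  leading term a*b: subtract (-10/3)·f_2 from -10/3*a*b - 2*b**2 - 4/3*a → -2*b**2 - 4/3*a + 20/3
  leading term b**2: no divisor's leading term divides it; move -2*b**2 to the remainder.
  leading term a: no divisor's leading term divides it; move -4/3*a to the remainder.
  leading term 1: no divisor's leading term divides it; move 20/3 to the remainder.
  remainder -2*b**2 - 4/3*a + 20/3 ≠ 0; add g_3 = -2*b**2 - 4/3*a + 20/3 to the basis.

S(f_1,g_3): lcm = b**3. S = -2/3*a*b - 4/3.
  leading term a*b: subtract (-2/3)·f_2 from -2/3*a*b - 4/3 → 0
  remainder 0.

S(f_2,g_3): lcm = a*b**2. S = -2/3*a**2 + 10/3*a + 2*b.
  leading term a**2: no divisor's leading term divides it; move -2/3*a**2 to the remainder.
  leading term a: no divisor's leading term divides it; move 10/3*a to the remainder.
  leading term b: no divisor's leading term divides it; move 2*b to the remainder.
  remainder -2/3*a**2 + 10/3*a + 2*b ≠ 0; add g_4 = -2/3*a**2 + 10/3*a + 2*b to the basis.

S(f_1,g_4): leading monomials are coprime, so the S-polynomial reduces to 0 (Buchberger's first criterion).
S(f_2,g_4): lcm = a**2*b. S = 5*a*b + 3*b**2 + 2*a.
  leading term a*b: subtract (5)·f_2 from 5*a*b + 3*b**2 + 2*a → 3*b**2 + 2*a - 10
  leading term b**2: subtract (-3/2)·g_3 from 3*b**2 + 2*a - 10 → 0
  remainder 0.

S(g_3,g_4): leading monomials are coprime, so the S-polynomial reduces to 0 (Buchberger's first criterion).
Every S-polynomial of the final basis reduces to 0, so we have a Gröbner basis.
Inter-reduce: drop elements whose leading term is divisible by another's, tail-reduce, and make monic.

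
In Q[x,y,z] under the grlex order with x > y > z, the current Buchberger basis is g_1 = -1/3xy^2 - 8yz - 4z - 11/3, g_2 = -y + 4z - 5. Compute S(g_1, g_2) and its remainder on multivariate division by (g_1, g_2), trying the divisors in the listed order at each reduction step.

S(g_1, g_2) = 4xyz - 5xy + 24yz + 12z + 11; remainder on division = 16xz^2 - 40xz + 96z^2 + 25x - 108z + 11.

lcm(LM(g_1), LM(g_2)) = xy^2.
S = (lcm/LT(g_1))·g_1 − (lcm/LT(g_2))·g_2 = 4xyz - 5xy + 24yz + 12z + 11.
Reduce S modulo (g_1, g_2) in that order:
  leading term xyz: subtract (-4xz)·g_2 from 4xyz - 5xy + 24yz + 12z + 11 → 16xz^2 - 5xy - 20xz + 24yz + 12z + 11
  leading term xz^2: no divisor's leading term divides it; move 16xz^2 to the remainder.
  leading term xy: subtract (5x)·g_2 from -5xy - 20xz + 24yz + 12z + 11 → -40xz + 24yz + 25x + 12z + 11
  leading term xz: no divisor's leading term divides it; move -40xz to the remainder.
  leading term yz: subtract (-24z)·g_2 from 24yz + 25x + 12z + 11 → 96z^2 + 25x - 108z + 11
  leading term z^2: no divisor's leading term divides it; move 96z^2 to the remainder.
  leading term x: no divisor's leading term divides it; move 25x to the remainder.
  leading term z: no divisor's leading term divides it; move -108z to the remainder.
  leading term 1: no divisor's leading term divides it; move 11 to the remainder.
The remainder 16xz^2 - 40xz + 96z^2 + 25x - 108z + 11 is nonzero, so it would be added as the next basis element.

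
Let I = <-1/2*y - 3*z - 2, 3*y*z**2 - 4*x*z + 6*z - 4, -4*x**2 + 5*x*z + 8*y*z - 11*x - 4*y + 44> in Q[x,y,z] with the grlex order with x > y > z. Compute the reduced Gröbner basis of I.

G = {z**3 + 2/9*x*z + 2/3*z**2 - 1/3*z + 2/9, x**2 - 5/4*x*z + 12*z**2 + 11/4*x + 2*z - 15, y + 6*z + 4}

f_1 = -1/2*y - 3*z - 2, LT = y.
f_2 = 3*y*z**2 - 4*x*z + 6*z - 4, LT = y*z**2.
f_3 = -4*x**2 + 5*x*z + 8*y*z - 11*x - 4*y + 44, LT = x**2.

S(f_1,f_2): lcm = y*z**2. S = 6*z**3 + 4/3*x*z + 4*z**2 - 2*z + 4/3.
  reduce S modulo (f_1, f_2, f_3):
  remainder 6*z**3 + 4/3*x*z + 4*z**2 - 2*z + 4/3 ≠ 0; add g_4 = 6*z**3 + 4/3*x*z + 4*z**2 - 2*z + 4/3 to the basis.

The other S-polynomials (S(f_1,f_3), S(f_2,f_3), S(f_1,g_4), S(f_2,g_4), S(f_3,g_4)) all reduce to 0 modulo the current basis, so we have a Gröbner basis.
Inter-reduce: drop elements whose leading term is divisible by another's, tail-reduce, and make monic.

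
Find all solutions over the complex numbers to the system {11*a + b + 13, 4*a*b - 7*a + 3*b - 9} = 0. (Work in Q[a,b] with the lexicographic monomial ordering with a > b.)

Compute a lex Gröbner basis by Buchberger's algorithm.
f_1 = 11*a + b + 13, LT = a.
f_2 = 4*a*b - 7*a + 3*b - 9, LT = a*b.

S(f_1,f_2): lcm = a*b. S = 7/4*a + 1/11*b**2 + 19/44*b + 9/4.
  reduce S modulo (f_1, f_2):
  remainder 1/11*b**2 + 3/11*b + 2/11 ≠ 0; add h_3 = 1/11*b**2 + 3/11*b + 2/11 to the basis.

The other S-polynomials (S(f_1,h_3), S(f_2,h_3)) all reduce to 0 modulo the current basis, so we have a Gröbner basis.
Inter-reduce: drop elements whose leading term is divisible by another's, tail-reduce, and make monic.
Reduced Gröbner basis: {a + 1/11*b + 13/11, b**2 + 3*b + 2}.

Since the basis is lex-ordered, b**2 + 3*b + 2 is univariate in b. Its roots are {-2, -1}. Back-substituting each root into the other basis elements fixes the other coordinates.
  b = -2: the earlier basis element becomes a + 1 = 0, giving a = -1 — point (-1, -2).
  b = -1: the earlier basis element becomes a + 12/11 = 0, giving a = -12/11 — point (-12/11, -1).
This is the nonlinear analogue of row-reducing a linear system.

{(-1, -2), (-12/11, -1)}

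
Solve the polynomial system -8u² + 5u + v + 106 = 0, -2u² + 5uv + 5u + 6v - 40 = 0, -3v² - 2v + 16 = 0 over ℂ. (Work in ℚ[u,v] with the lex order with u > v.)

{(4, 2)}

Compute a lex Gröbner basis by Buchberger's algorithm.
f_1 = -8u² + 5u + v + 106, LT = u².
f_2 = -2u² + 5uv + 5u + 6v - 40, LT = u².
f_3 = -3v² - 2v + 16, LT = v².

S(f_1,f_2): lcm = u². S = 5/2uv + 15/8u + 23/8v - 133/4.
  leading term uv: no divisor's leading term divides it; move 5/2uv to the remainder.
  leading term u: no divisor's leading term divides it; move 15/8u to the remainder.
  leading term v: no divisor's leading term divides it; move 23/8v to the remainder.
  leading term 1: no divisor's leading term divides it; move -133/4 to the remainder.
  remainder 5/2uv + 15/8u + 23/8v - 133/4 ≠ 0; add h_4 = 5/2uv + 15/8u + 23/8v - 133/4 to the basis.

S(f_1,f_3): leading monomials are coprime, so the S-polynomial reduces to 0 (Buchberger's first criterion).
S(f_2,f_3): leading monomials are coprime, so the S-polynomial reduces to 0 (Buchberger's first criterion).
S(f_1,h_4): lcm = u²v. S = -¾u² - 71/40uv + 133/10u - ⅛v² - 53/4v.
  leading term u²: subtract (3/32)·f_1 from -¾u² - 71/40uv + 133/10u - ⅛v² - 53/4v → -71/40uv + 2053/160u - ⅛v² - 427/32v - 159/16
  leading term uv: subtract (-71/100)·h_4 from -71/40uv + 2053/160u - ⅛v² - 427/32v - 159/16 → 1133/80u - ⅛v² - 4521/400v - 6709/200
  leading term u: no divisor's leading term divides it; move 1133/80u to the remainder.
  leading term v²: subtract (1/24)·f_3 from -⅛v² - 4521/400v - 6709/200 → -13463/1200v - 20527/600
  leading term v: no divisor's leading term divides it; move -13463/1200v to the remainder.
  leading term 1: no divisor's leading term divides it; move -20527/600 to the remainder.
  remainder 1133/80u - 13463/1200v - 20527/600 ≠ 0; add h_5 = 1133/80u - 13463/1200v - 20527/600 to the basis.

S(f_2,h_4): lcm = u²v. S = -¾u² - 5/2uv² - 73/20uv + 133/10u - 3v² + 20v.
  leading term u²: subtract (3/32)·f_1 from -¾u² - 5/2uv² - 73/20uv + 133/10u - 3v² + 20v → -5/2uv² - 73/20uv + 2053/160u - 3v² + 637/32v - 159/16
  leading term uv²: subtract (⅚u)·f_3 from -5/2uv² - 73/20uv + 2053/160u - 3v² + 637/32v - 159/16 → -119/60uv - 241/480u - 3v² + 637/32v - 159/16
  leading term uv: subtract (-119/150)·h_4 from -119/60uv - 241/480u - 3v² + 637/32v - 159/16 → 473/480u - 3v² + 53249/2400v - 43579/1200
  leading term u: subtract (43/618)·h_5 from 473/480u - 3v² + 53249/2400v - 43579/1200 → -3v² + 340657/14832v - 251665/7416
  leading term v²: subtract (1)·f_3 from -3v² + 340657/14832v - 251665/7416 → 370321/14832v - 370321/7416
  leading term v: no divisor's leading term divides it; move 370321/14832v to the remainder.
  leading term 1: no divisor's leading term divides it; move -370321/7416 to the remainder.
  remainder 370321/14832v - 370321/7416 ≠ 0; add h_6 = 370321/14832v - 370321/7416 to the basis.

S(f_3,h_4): lcm = uv². S = -1/12uv - 16/3u - 23/20v² + 133/10v.
  leading term uv: subtract (-1/30)·h_4 from -1/12uv - 16/3u - 23/20v² + 133/10v → -253/48u - 23/20v² + 643/48v - 133/120
  leading term u: subtract (-115/309)·h_5 from -253/48u - 23/20v² + 643/48v - 133/120 → -23/20v² + 341893/37080v - 256609/18540
  leading term v²: subtract (23/60)·f_3 from -23/20v² + 341893/37080v - 256609/18540 → 370321/37080v - 370321/18540
  leading term v: subtract (⅖)·h_6 from 370321/37080v - 370321/18540 → 0
  remainder 0.

S(f_1,h_5): lcm = u². S = 13463/16995uv + 243457/135960u - ⅛v - 53/4.
  leading term uv: subtract (26926/84975)·h_4 from 13463/16995uv + 243457/135960u - ⅛v - 53/4 → 14789/12360u - 704273/679800v - 922517/339900
  leading term u: subtract (29578/350097)·h_5 from 14789/12360u - 704273/679800v - 922517/339900 → -370321/4201164v + 370321/2100582
  leading term v: subtract (-4/1133)·h_6 from -370321/4201164v + 370321/2100582 → 0
  remainder 0.

S(f_2,h_5): lcm = u². S = -58049/33990uv - 2867/33990u - 3v + 20.
  leading term uv: subtract (-58049/84975)·h_4 from -58049/33990uv - 2867/33990u - 3v + 20 → 14789/12360u - 704273/679800v - 922517/339900
  leading term u: subtract (29578/350097)·h_5 from 14789/12360u - 704273/679800v - 922517/339900 → -370321/4201164v + 370321/2100582
  leading term v: subtract (-4/1133)·h_6 from -370321/4201164v + 370321/2100582 → 0
  remainder 0.

S(f_3,h_5): leading monomials are coprime, so the S-polynomial reduces to 0 (Buchberger's first criterion).
S(h_4,h_5): lcm = uv. S = ¾u + 13463/16995v² + 242393/67980v - 133/10.
  leading term u: subtract (60/1133)·h_5 from ¾u + 13463/16995v² + 242393/67980v - 133/10 → 13463/16995v² + 141391/33990v - 65081/5665
  leading term v²: subtract (-13463/50985)·f_3 from 13463/16995v² + 141391/33990v - 65081/5665 → 370321/101970v - 370321/50985
  leading term v: subtract (8/55)·h_6 from 370321/101970v - 370321/50985 → 0
  remainder 0.

S(f_1,h_6): leading monomials are coprime, so the S-polynomial reduces to 0 (Buchberger's first criterion).
S(f_2,h_6): leading monomials are coprime, so the S-polynomial reduces to 0 (Buchberger's first criterion).
S(f_3,h_6): lcm = v². S = 8/3v - 16/3.
  leading term v: subtract (39552/370321)·h_6 from 8/3v - 16/3 → 0
  remainder 0.

S(h_4,h_6): lcm = uv. S = 11/4u + 23/20v - 133/10.
  leading term u: subtract (20/103)·h_5 from 11/4u + 23/20v - 133/10 → 2057/618v - 2057/309
  leading term v: subtract (49368/370321)·h_6 from 2057/618v - 2057/309 → 0
  remainder 0.

S(h_5,h_6): leading monomials are coprime, so the S-polynomial reduces to 0 (Buchberger's first criterion).
Every S-polynomial of the final basis reduces to 0, so we have a Gröbner basis.
Inter-reduce: drop elements whose leading term is divisible by another's, tail-reduce, and make monic.
Reduced Gröbner basis: {u - 4, v - 2}.

Elimination: the polynomial v - 2 lies in the elimination ideal for v, so v ∈ {2}. For each such v, the remaining basis elements (now univariate) give the rest of the solution.
  v = 2: the earlier basis element becomes u - 4 = 0, giving u = 4 — point (4, 2).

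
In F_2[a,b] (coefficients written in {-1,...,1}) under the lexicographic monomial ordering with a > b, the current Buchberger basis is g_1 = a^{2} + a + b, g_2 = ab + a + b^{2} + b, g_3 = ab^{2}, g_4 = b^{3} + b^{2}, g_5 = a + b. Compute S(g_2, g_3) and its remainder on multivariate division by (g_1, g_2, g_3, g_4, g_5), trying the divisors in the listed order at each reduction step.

S(g_2, g_3) = ab + b^{3} + b^{2}; remainder on division = b^{2}.

lcm(LM(g_2), LM(g_3)) = ab^{2}.
S = (lcm/LT(g_2))·g_2 − (lcm/LT(g_3))·g_3 = ab + b^{3} + b^{2}.
Reduce S modulo (g_1, g_2, g_3, g_4, g_5) in that order:
  leading term ab: subtract (1)·g_2 from ab + b^{3} + b^{2} → a + b^{3} + b
  leading term a: subtract (1)·g_5 from a + b^{3} + b → b^{3}
  leading term b^{3}: subtract (1)·g_4 from b^{3} → b^{2}
  leading term b^{2}: no divisor's leading term divides it; move b^{2} to the remainder.
The remainder b^{2} is nonzero, so it would be added as the next basis element.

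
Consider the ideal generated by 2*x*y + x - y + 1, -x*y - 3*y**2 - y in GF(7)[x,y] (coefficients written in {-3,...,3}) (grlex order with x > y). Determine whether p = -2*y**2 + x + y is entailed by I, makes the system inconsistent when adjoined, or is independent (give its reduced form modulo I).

Adjoining -2*y**2 + x + y makes the ideal the whole ring: the system is inconsistent.

First compute the reduced Gröbner basis of I by Buchberger's algorithm.
f_1 = 2*x*y + x - y + 1, LT = x*y.
f_2 = -x*y - 3*y**2 - y, LT = x*y.

S(f_1,f_2): lcm = x*y. S = -3*y**2 - 3*x + 2*y - 3.
  leading term y**2: no divisor's leading term divides it; move -3*y**2 to the remainder.
  leading term x: no divisor's leading term divides it; move -3*x to the remainder.
  leading term y: no divisor's leading term divides it; move 2*y to the remainder.
  leading term 1: no divisor's leading term divides it; move -3 to the remainder.
  remainder -3*y**2 - 3*x + 2*y - 3 ≠ 0; add h_3 = -3*y**2 - 3*x + 2*y - 3 to the basis.

S(f_1,h_3): lcm = x*y**2. S = -x**2 + 3*y**2 - x - 3*y.
  leading term x**2: no divisor's leading term divides it; move -x**2 to the remainder.
  leading term y**2: subtract (-1)·h_3 from 3*y**2 - x - 3*y → 3*x - y - 3
  leading term x: no divisor's leading term divides it; move 3*x to the remainder.
  leading term y: no divisor's leading term divides it; move -y to the remainder.
  leading term 1: no divisor's leading term divides it; move -3 to the remainder.
  remainder -x**2 + 3*x - y - 3 ≠ 0; add h_4 = -x**2 + 3*x - y - 3 to the basis.

The other S-polynomials (S(f_2,h_3), S(f_1,h_4), S(f_2,h_4), S(h_3,h_4)) all reduce to 0 modulo the current basis, so we have a Gröbner basis.
Inter-reduce: drop elements whose leading term is divisible by another's, tail-reduce, and make monic.
Reduced Gröbner basis: {x**2 - 3*x + y + 3, x*y - 3*x + 3*y - 3, y**2 + x - 3*y + 1}.
Label its elements g_1 = x**2 - 3*x + y + 3, g_2 = x*y - 3*x + 3*y - 3, g_3 = y**2 + x - 3*y + 1.

Reduce p = -2*y**2 + x + y modulo G:
  leading term y**2: subtract (-2)·g_3 from -2*y**2 + x + y → 3*x + 2*y + 2
  leading term x: no divisor's leading term divides it; move 3*x to the remainder.
  leading term y: no divisor's leading term divides it; move 2*y to the remainder.
  leading term 1: no divisor's leading term divides it; move 2 to the remainder.
  normal form = 3*x + 2*y + 2.
The normal form is nonzero, so p ∉ I. Since p minus its normal form lies in I, I + (p) = I + (r) where r = 3*x + 2*y + 2; decide whether this ideal is the whole ring.
Run Buchberger on G together with r (pairs among the g_i already reduce to 0 since G is a Gröbner basis):
g_1 = x**2 - 3*x + y + 3, LT = x**2.
g_2 = x*y - 3*x + 3*y - 3, LT = x*y.
g_3 = y**2 + x - 3*y + 1, LT = y**2.
r = 3*x + 2*y + 2, LT = x.

S(g_1,r): lcm = x**2. S = -3*x*y + x + y + 3.
  leading term x*y: subtract (-3)·g_2 from -3*x*y + x + y + 3 → -x + 3*y + 1
  leading term x: subtract (2)·r from -x + 3*y + 1 → -y - 3
  leading term y: no divisor's leading term divides it; move -y to the remainder.
  leading term 1: no divisor's leading term divides it; move -3 to the remainder.
  remainder -y - 3 ≠ 0; add m_5 = -y - 3 to the basis.

S(g_2,r): lcm = x*y. S = -3*y**2 - 3*x - 3.
  leading term y**2: subtract (-3)·g_3 from -3*y**2 - 3*x - 3 → -2*y
  leading term y: subtract (2)·m_5 from -2*y → -1
  leading term 1: no divisor's leading term divides it; move -1 to the remainder.
  remainder -1 ≠ 0; add m_6 = -1 to the basis.

The other S-polynomials (S(g_1,g_2), S(g_1,g_3), S(g_2,g_3), S(g_3,r), S(g_1,m_5), S(g_2,m_5), S(g_3,m_5), S(r,m_5), S(g_1,m_6), S(g_2,m_6), S(g_3,m_6), S(r,m_6), S(m_5,m_6)) all reduce to 0 modulo the current basis, so we have a Gröbner basis.
Inter-reduce: drop elements whose leading term is divisible by another's, tail-reduce, and make monic.
Reduced Gröbner basis: {1}.
The reduced Gröbner basis of I + (p) is {1}: the ideal is the whole ring, so the enlarged system has no common solution — adjoining p is inconsistent.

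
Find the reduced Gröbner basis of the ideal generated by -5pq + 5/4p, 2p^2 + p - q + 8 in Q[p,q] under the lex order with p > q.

Buchberger's algorithm terminates because the ascending chain of leading-term ideals stabilizes.

f_1 = -5pq + 5/4p, LT = pq.
f_2 = 2p^2 + p - q + 8, LT = p^2.

S(f_1,f_2): lcm = p^2q. S = -1/4p^2 - 1/2pq + 1/2q^2 - 4q.
  leading term p^2: subtract (-1/8)·f_2 from -1/4p^2 - 1/2pq + 1/2q^2 - 4q → -1/2pq + 1/8p + 1/2q^2 - 33/8q + 1
  leading term pq: subtract (1/10)·f_1 from -1/2pq + 1/8p + 1/2q^2 - 33/8q + 1 → 1/2q^2 - 33/8q + 1
  leading term q^2: no divisor's leading term divides it; move 1/2q^2 to the remainder.
  leading term q: no divisor's leading term divides it; move -33/8q to the remainder.
  leading term 1: no divisor's leading term divides it; move 1 to the remainder.
  remainder 1/2q^2 - 33/8q + 1 ≠ 0; add g_3 = 1/2q^2 - 33/8q + 1 to the basis.

S(f_1,g_3): lcm = pq^2. S = 8pq - 2p.
  leading term pq: subtract (-8/5)·f_1 from 8pq - 2p → 0
  remainder 0.

S(f_2,g_3): leading monomials are coprime, so the S-polynomial reduces to 0 (Buchberger's first criterion).
Every S-polynomial of the final basis reduces to 0, so we have a Gröbner basis.

G = {p^2 + 1/2p - 1/2q + 4, pq - 1/4p, q^2 - 33/4q + 2}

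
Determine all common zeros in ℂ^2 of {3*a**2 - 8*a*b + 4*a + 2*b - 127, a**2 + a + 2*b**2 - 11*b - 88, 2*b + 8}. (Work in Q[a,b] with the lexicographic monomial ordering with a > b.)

Compute a lex Gröbner basis by Buchberger's algorithm.
f_1 = 3*a**2 - 8*a*b + 4*a + 2*b - 127, LT = a**2.
f_2 = a**2 + a + 2*b**2 - 11*b - 88, LT = a**2.
f_3 = 2*b + 8, LT = b.

S(f_1,f_2): lcm = a**2. S = -8/3*a*b + 1/3*a - 2*b**2 + 35/3*b + 137/3.
  leading term a*b: subtract (-4/3*a)·f_3 from -8/3*a*b + 1/3*a - 2*b**2 + 35/3*b + 137/3 → 11*a - 2*b**2 + 35/3*b + 137/3
  leading term a: no divisor's leading term divides it; move 11*a to the remainder.
  leading term b**2: subtract (-b)·f_3 from -2*b**2 + 35/3*b + 137/3 → 59/3*b + 137/3
  leading term b: subtract (59/6)·f_3 from 59/3*b + 137/3 → -33
  leading term 1: no divisor's leading term divides it; move -33 to the remainder.
  remainder 11*a - 33 ≠ 0; add h_4 = 11*a - 33 to the basis.

The other S-polynomials (S(f_1,f_3), S(f_2,f_3), S(f_1,h_4), S(f_2,h_4), S(f_3,h_4)) all reduce to 0 modulo the current basis, so we have a Gröbner basis.
Inter-reduce: drop elements whose leading term is divisible by another's, tail-reduce, and make monic.
Reduced Gröbner basis: {a - 3, b + 4}.

A lex Gröbner basis eliminates variables successively. Here b + 4 depends only on b, with roots {-4}; lifting each root through the earlier basis elements recovers the full solutions.
  b = -4: the earlier basis element becomes a - 3 = 0, giving a = 3 — point (3, -4).
Zero-dimensionality of the ideal guarantees finitely many solutions over ℂ.

{(3, -4)}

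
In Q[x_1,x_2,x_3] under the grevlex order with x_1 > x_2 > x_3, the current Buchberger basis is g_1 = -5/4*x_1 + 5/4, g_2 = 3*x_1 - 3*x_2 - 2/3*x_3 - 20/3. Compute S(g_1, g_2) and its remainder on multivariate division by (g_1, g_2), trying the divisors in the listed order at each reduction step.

lcm(LM(g_1), LM(g_2)) = x_1.
S = (lcm/LT(g_1))·g_1 − (lcm/LT(g_2))·g_2 = x_2 + 2/9*x_3 + 11/9.
Reduce S modulo (g_1, g_2) in that order:
  leading term x_2: no divisor's leading term divides it; move x_2 to the remainder.
  leading term x_3: no divisor's leading term divides it; move 2/9*x_3 to the remainder.
  leading term 1: no divisor's leading term divides it; move 11/9 to the remainder.
The remainder x_2 + 2/9*x_3 + 11/9 is nonzero, so it would be added as the next basis element.
An S-polynomial is built so that the two leading terms cancel; whether anything survives reduction is exactly the Gröbner-basis criterion.

S(g_1, g_2) = x_2 + 2/9*x_3 + 11/9; remainder on division = x_2 + 2/9*x_3 + 11/9.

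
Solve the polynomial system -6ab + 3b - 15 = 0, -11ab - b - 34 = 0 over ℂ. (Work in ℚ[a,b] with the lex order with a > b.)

{(3, -1)}

Compute a lex Gröbner basis by Buchberger's algorithm.
f_1 = -6ab + 3b - 15, LT = ab.
f_2 = -11ab - b - 34, LT = ab.

S(f_1,f_2): lcm = ab. S = -13/22b - 13/22.
  leading term b: no divisor's leading term divides it; move -13/22b to the remainder.
  leading term 1: no divisor's leading term divides it; move -13/22 to the remainder.
  remainder -13/22b - 13/22 ≠ 0; add h_3 = -13/22b - 13/22 to the basis.

S(f_1,h_3): lcm = ab. S = -a - ½b + 5/2.
  leading term a: no divisor's leading term divides it; move -a to the remainder.
  leading term b: subtract (11/13)·h_3 from -½b + 5/2 → 3
  leading term 1: no divisor's leading term divides it; move 3 to the remainder.
  remainder -a + 3 ≠ 0; add h_4 = -a + 3 to the basis.

The other S-polynomials (S(f_2,h_3), S(f_1,h_4), S(f_2,h_4), S(h_3,h_4)) all reduce to 0 modulo the current basis, so we have a Gröbner basis.
Inter-reduce: drop elements whose leading term is divisible by another's, tail-reduce, and make monic.
Reduced Gröbner basis: {a - 3, b + 1}.

A lex Gröbner basis eliminates variables successively. Here b + 1 depends only on b, with roots {-1}; lifting each root through the earlier basis elements recovers the full solutions.
  b = -1: the earlier basis element becomes a - 3 = 0, giving a = 3 — point (3, -1).
Check: every point annihilates each of the original generators.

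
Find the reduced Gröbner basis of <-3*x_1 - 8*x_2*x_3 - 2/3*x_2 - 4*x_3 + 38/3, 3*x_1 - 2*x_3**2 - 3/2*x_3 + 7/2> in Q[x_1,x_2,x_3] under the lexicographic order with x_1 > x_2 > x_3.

G = {x_1 - 2/3*x_3**2 - 1/2*x_3 + 7/6, x_2*x_3 + 1/12*x_2 + 1/4*x_3**2 + 11/16*x_3 - 97/48}

f_1 = -3*x_1 - 8*x_2*x_3 - 2/3*x_2 - 4*x_3 + 38/3, LT = x_1.
f_2 = 3*x_1 - 2*x_3**2 - 3/2*x_3 + 7/2, LT = x_1.

S(f_1,f_2): lcm = x_1. S = 8/3*x_2*x_3 + 2/9*x_2 + 2/3*x_3**2 + 11/6*x_3 - 97/18.
  reduce S modulo (f_1, f_2):
  remainder 8/3*x_2*x_3 + 2/9*x_2 + 2/3*x_3**2 + 11/6*x_3 - 97/18 ≠ 0; add g_3 = 8/3*x_2*x_3 + 2/9*x_2 + 2/3*x_3**2 + 11/6*x_3 - 97/18 to the basis.

The other S-polynomials (S(f_1,g_3), S(f_2,g_3)) all reduce to 0 modulo the current basis, so we have a Gröbner basis.
Inter-reduce: drop elements whose leading term is divisible by another's, tail-reduce, and make monic.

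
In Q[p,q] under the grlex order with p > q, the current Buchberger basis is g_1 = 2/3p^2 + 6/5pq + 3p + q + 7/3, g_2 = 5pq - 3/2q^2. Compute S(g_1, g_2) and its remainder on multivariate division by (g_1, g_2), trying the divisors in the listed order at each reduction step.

S(g_1, g_2) = 21/10pq^2 + 9/2pq + 3/2q^2 + 7/2q; remainder on division = 63/100q^3 + 57/20q^2 + 7/2q.

lcm(LM(g_1), LM(g_2)) = p^2q.
S = (lcm/LT(g_1))·g_1 − (lcm/LT(g_2))·g_2 = 21/10pq^2 + 9/2pq + 3/2q^2 + 7/2q.
Reduce S modulo (g_1, g_2) in that order:
  leading term pq^2: subtract (21/50q)·g_2 from 21/10pq^2 + 9/2pq + 3/2q^2 + 7/2q → 63/100q^3 + 9/2pq + 3/2q^2 + 7/2q
  leading term q^3: no divisor's leading term divides it; move 63/100q^3 to the remainder.
  leading term pq: subtract (9/10)·g_2 from 9/2pq + 3/2q^2 + 7/2q → 57/20q^2 + 7/2q
  leading term q^2: no divisor's leading term divides it; move 57/20q^2 to the remainder.
  leading term q: no divisor's leading term divides it; move 7/2q to the remainder.
The remainder 63/100q^3 + 57/20q^2 + 7/2q is nonzero, so it would be added as the next basis element.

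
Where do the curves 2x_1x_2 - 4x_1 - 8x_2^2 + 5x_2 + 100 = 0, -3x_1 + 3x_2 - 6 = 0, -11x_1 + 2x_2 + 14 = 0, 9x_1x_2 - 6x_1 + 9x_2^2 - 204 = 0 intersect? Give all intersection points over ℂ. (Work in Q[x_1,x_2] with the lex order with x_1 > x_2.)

{(2, 4)}

Compute a lex Gröbner basis by Buchberger's algorithm.
f_1 = 2x_1x_2 - 4x_1 - 8x_2^2 + 5x_2 + 100, LT = x_1x_2.
f_2 = -3x_1 + 3x_2 - 6, LT = x_1.
f_3 = -11x_1 + 2x_2 + 14, LT = x_1.
f_4 = 9x_1x_2 - 6x_1 + 9x_2^2 - 204, LT = x_1x_2.

S(f_1,f_2): lcm = x_1x_2. S = -2x_1 - 3x_2^2 + 1/2x_2 + 50.
  leading term x_1: subtract (2/3)·f_2 from -2x_1 - 3x_2^2 + 1/2x_2 + 50 → -3x_2^2 - 3/2x_2 + 54
  leading term x_2^2: no divisor's leading term divides it; move -3x_2^2 to the remainder.
  leading term x_2: no divisor's leading term divides it; move -3/2x_2 to the remainder.
  leading term 1: no divisor's leading term divides it; move 54 to the remainder.
  remainder -3x_2^2 - 3/2x_2 + 54 ≠ 0; add h_5 = -3x_2^2 - 3/2x_2 + 54 to the basis.

S(f_1,f_3): lcm = x_1x_2. S = -2x_1 - 42/11x_2^2 + 83/22x_2 + 50.
  leading term x_1: subtract (2/3)·f_2 from -2x_1 - 42/11x_2^2 + 83/22x_2 + 50 → -42/11x_2^2 + 39/22x_2 + 54
  leading term x_2^2: subtract (14/11)·h_5 from -42/11x_2^2 + 39/22x_2 + 54 → 81/22x_2 - 162/11
  leading term x_2: no divisor's leading term divides it; move 81/22x_2 to the remainder.
  leading term 1: no divisor's leading term divides it; move -162/11 to the remainder.
  remainder 81/22x_2 - 162/11 ≠ 0; add h_6 = 81/22x_2 - 162/11 to the basis.

The other S-polynomials (S(f_1,f_4), S(f_2,f_3), S(f_2,f_4), S(f_3,f_4), S(f_1,h_5), S(f_2,h_5), S(f_3,h_5), S(f_4,h_5), S(f_1,h_6), S(f_2,h_6), S(f_3,h_6), S(f_4,h_6), S(h_5,h_6)) all reduce to 0 modulo the current basis, so we have a Gröbner basis.
Inter-reduce: drop elements whose leading term is divisible by another's, tail-reduce, and make monic.
Reduced Gröbner basis: {x_1 - 2, x_2 - 4}.

From the last basis element, x_2 - 4 = 0, so x_2 takes values in {4}. Each choice, substituted upward through the basis, yields the corresponding point(s) of the solution set.
  x_2 = 4: the earlier basis element becomes x_1 - 2 = 0, giving x_1 = 2 — point (2, 4).
Each listed point satisfies every original equation (direct substitution).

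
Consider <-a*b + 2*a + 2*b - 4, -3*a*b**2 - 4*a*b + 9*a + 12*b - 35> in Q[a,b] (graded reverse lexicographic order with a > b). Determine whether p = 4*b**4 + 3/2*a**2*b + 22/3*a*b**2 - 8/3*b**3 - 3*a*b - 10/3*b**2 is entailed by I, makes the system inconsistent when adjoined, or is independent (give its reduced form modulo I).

First compute the reduced Gröbner basis of I by Buchberger's algorithm.
f_1 = -a*b + 2*a + 2*b - 4, LT = a*b.
f_2 = -3*a*b**2 - 4*a*b + 9*a + 12*b - 35, LT = a*b**2.

S(f_1,f_2): lcm = a*b**2. S = -10/3*a*b - 2*b**2 + 3*a + 8*b - 35/3.
  reduce S modulo (f_1, f_2):
  remainder -2*b**2 - 11/3*a + 4/3*b + 5/3 ≠ 0; add h_3 = -2*b**2 - 11/3*a + 4/3*b + 5/3 to the basis.

S(f_1,h_3): lcm = a*b**2. S = -11/6*a**2 - 4/3*a*b - 2*b**2 + 5/6*a + 4*b.
  reduce S modulo (f_1, f_2, h_3):
  remainder -11/6*a**2 + 11/6*a + 11/3 ≠ 0; add h_4 = -11/6*a**2 + 11/6*a + 11/3 to the basis.

The other S-polynomials (S(f_2,h_3), S(f_1,h_4), S(f_2,h_4), S(h_3,h_4)) all reduce to 0 modulo the current basis, so we have a Gröbner basis.
Inter-reduce: drop elements whose leading term is divisible by another's, tail-reduce, and make monic.
Reduced Gröbner basis: {a**2 - a - 2, a*b - 2*a - 2*b + 4, b**2 + 11/6*a - 2/3*b - 5/6}.
Label its elements g_1 = a**2 - a - 2, g_2 = a*b - 2*a - 2*b + 4, g_3 = b**2 + 11/6*a - 2/3*b - 5/6.

Reduce p = 4*b**4 + 3/2*a**2*b + 22/3*a*b**2 - 8/3*b**3 - 3*a*b - 10/3*b**2 modulo G:
  leading term b**4: subtract (4*b**2)·g_3 from 4*b**4 + 3/2*a**2*b + 22/3*a*b**2 - 8/3*b**3 - 3*a*b - 10/3*b**2 → 3/2*a**2*b - 3*a*b
  leading term a**2*b: subtract (3/2*b)·g_1 from 3/2*a**2*b - 3*a*b → -3/2*a*b + 3*b
  leading term a*b: subtract (-3/2)·g_2 from -3/2*a*b + 3*b → -3*a + 6
  leading term a: no divisor's leading term divides it; move -3*a to the remainder.
  leading term 1: no divisor's leading term divides it; move 6 to the remainder.
  normal form = -3*a + 6.
The normal form is nonzero, so p ∉ I. Since p minus its normal form lies in I, I + (p) = I + (r) where r = -3*a + 6; decide whether this ideal is the whole ring.
Run Buchberger on G together with r (pairs among the g_i already reduce to 0 since G is a Gröbner basis):
g_1 = a**2 - a - 2, LT = a**2.
g_2 = a*b - 2*a - 2*b + 4, LT = a*b.
g_3 = b**2 + 11/6*a - 2/3*b - 5/6, LT = b**2.
r = -3*a + 6, LT = a.

The S-polynomials (S(g_1,g_2), S(g_1,g_3), S(g_1,r), S(g_2,g_3), S(g_2,r), S(g_3,r)) all reduce to 0 modulo the current basis, so we have a Gröbner basis.
Inter-reduce: drop elements whose leading term is divisible by another's, tail-reduce, and make monic.
Reduced Gröbner basis: {b**2 - 2/3*b + 17/6, a - 2}.
The reduced Gröbner basis of I + (p) is {b**2 - 2/3*b + 17/6, a - 2} ≠ {1}, a proper ideal, so the enlarged system stays consistent: p is independent of I, with normal form -3*a + 6.

4*b**4 + 3/2*a**2*b + 22/3*a*b**2 - 8/3*b**3 - 3*a*b - 10/3*b**2 is independent of I; its normal form modulo I is -3*a + 6.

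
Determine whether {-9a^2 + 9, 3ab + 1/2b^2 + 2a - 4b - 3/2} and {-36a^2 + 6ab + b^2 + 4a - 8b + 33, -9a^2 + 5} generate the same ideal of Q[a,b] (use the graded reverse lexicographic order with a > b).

No, the ideals differ.

Equality of ideals is decidable: compute both reduced Gröbner bases (unique for the ordering) and check whether they agree.
Buchberger on the first generating set:
f_1 = -9a^2 + 9, LT = a^2.
f_2 = 3ab + 1/2b^2 + 2a - 4b - 3/2, LT = ab.

S(f_1,f_2): lcm = a^2b. S = -1/6ab^2 - 2/3a^2 + 4/3ab + 1/2a - b.
  leading term ab^2: subtract (-1/18b)·f_2 from -1/6ab^2 - 2/3a^2 + 4/3ab + 1/2a - b → 1/36b^3 - 2/3a^2 + 13/9ab - 2/9b^2 + 1/2a - 13/12b
  leading term b^3: no divisor's leading term divides it; move 1/36b^3 to the remainder.
  leading term a^2: subtract (2/27)·f_1 from -2/3a^2 + 13/9ab - 2/9b^2 + 1/2a - 13/12b → 13/9ab - 2/9b^2 + 1/2a - 13/12b - 2/3
  leading term ab: subtract (13/27)·f_2 from 13/9ab - 2/9b^2 + 1/2a - 13/12b - 2/3 → -25/54b^2 - 25/54a + 91/108b + 1/18
  leading term b^2: no divisor's leading term divides it; move -25/54b^2 to the remainder.
  leading term a: no divisor's leading term divides it; move -25/54a to the remainder.
  leading term b: no divisor's leading term divides it; move 91/108b to the remainder.
  leading term 1: no divisor's leading term divides it; move 1/18 to the remainder.
  remainder 1/36b^3 - 25/54b^2 - 25/54a + 91/108b + 1/18 ≠ 0; add g_3 = 1/36b^3 - 25/54b^2 - 25/54a + 91/108b + 1/18 to the basis.

The other S-polynomials (S(f_1,g_3), S(f_2,g_3)) all reduce to 0 modulo the current basis, so we have a Gröbner basis.
Inter-reduce: drop elements whose leading term is divisible by another's, tail-reduce, and make monic.
Reduced Gröbner basis: {b^3 - 50/3b^2 - 50/3a + 91/3b + 2, a^2 - 1, ab + 1/6b^2 + 2/3a - 4/3b - 1/2}.

Buchberger on the second generating set:
h_1 = -36a^2 + 6ab + b^2 + 4a - 8b + 33, LT = a^2.
h_2 = -9a^2 + 5, LT = a^2.

S(h_1,h_2): lcm = a^2. S = -1/6ab - 1/36b^2 - 1/9a + 2/9b - 13/36.
  leading term ab: no divisor's leading term divides it; move -1/6ab to the remainder.
  leading term b^2: no divisor's leading term divides it; move -1/36b^2 to the remainder.
  leading term a: no divisor's leading term divides it; move -1/9a to the remainder.
  leading term b: no divisor's leading term divides it; move 2/9b to the remainder.
  leading term 1: no divisor's leading term divides it; move -13/36 to the remainder.
  remainder -1/6ab - 1/36b^2 - 1/9a + 2/9b - 13/36 ≠ 0; add k_3 = -1/6ab - 1/36b^2 - 1/9a + 2/9b - 13/36 to the basis.

S(h_1,k_3): lcm = a^2b. S = -1/3ab^2 - 1/36b^3 - 2/3a^2 + 11/9ab + 2/9b^2 - 13/6a - 11/12b.
  leading term ab^2: subtract (2b)·k_3 from -1/3ab^2 - 1/36b^3 - 2/3a^2 + 11/9ab + 2/9b^2 - 13/6a - 11/12b → 1/36b^3 - 2/3a^2 + 13/9ab - 2/9b^2 - 13/6a - 7/36b
  leading term b^3: no divisor's leading term divides it; move 1/36b^3 to the remainder.
  leading term a^2: subtract (1/54)·h_1 from -2/3a^2 + 13/9ab - 2/9b^2 - 13/6a - 7/36b → 4/3ab - 13/54b^2 - 121/54a - 5/108b - 11/18
  leading term ab: subtract (-8)·k_3 from 4/3ab - 13/54b^2 - 121/54a - 5/108b - 11/18 → -25/54b^2 - 169/54a + 187/108b - 7/2
  leading term b^2: no divisor's leading term divides it; move -25/54b^2 to the remainder.
  leading term a: no divisor's leading term divides it; move -169/54a to the remainder.
  leading term b: no divisor's leading term divides it; move 187/108b to the remainder.
  leading term 1: no divisor's leading term divides it; move -7/2 to the remainder.
  remainder 1/36b^3 - 25/54b^2 - 169/54a + 187/108b - 7/2 ≠ 0; add k_4 = 1/36b^3 - 25/54b^2 - 169/54a + 187/108b - 7/2 to the basis.

The other S-polynomials (S(h_2,k_3), S(h_1,k_4), S(h_2,k_4), S(k_3,k_4)) all reduce to 0 modulo the current basis, so we have a Gröbner basis.
Inter-reduce: drop elements whose leading term is divisible by another's, tail-reduce, and make monic.
Reduced Gröbner basis: {b^3 - 50/3b^2 - 338/3a + 187/3b - 126, a^2 - 5/9, ab + 1/6b^2 + 2/3a - 4/3b + 13/6}.

Since the reduced bases disagree, the two ideals are not the same.
The choice of monomial ordering does not affect the verdict — as long as both bases are computed under the same ordering, their equality decides ideal equality.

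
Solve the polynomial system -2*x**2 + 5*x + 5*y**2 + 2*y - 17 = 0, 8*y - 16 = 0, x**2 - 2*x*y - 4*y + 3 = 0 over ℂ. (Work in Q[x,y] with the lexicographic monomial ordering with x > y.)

Compute a lex Gröbner basis by Buchberger's algorithm.
f_1 = -2*x**2 + 5*x + 5*y**2 + 2*y - 17, LT = x**2.
f_2 = 8*y - 16, LT = y.
f_3 = x**2 - 2*x*y - 4*y + 3, LT = x**2.

S(f_1,f_3): lcm = x**2. S = 2*x*y - 5/2*x - 5/2*y**2 + 3*y + 11/2.
  reduce S modulo (f_1, f_2, f_3):
  remainder 3/2*x + 3/2 ≠ 0; add h_4 = 3/2*x + 3/2 to the basis.

The other S-polynomials (S(f_1,f_2), S(f_2,f_3), S(f_1,h_4), S(f_2,h_4), S(f_3,h_4)) all reduce to 0 modulo the current basis, so we have a Gröbner basis.
Inter-reduce: drop elements whose leading term is divisible by another's, tail-reduce, and make monic.
Reduced Gröbner basis: {x + 1, y - 2}.

Elimination: the polynomial y - 2 lies in the elimination ideal for y, so y ∈ {2}. For each such y, the remaining basis elements (now univariate) give the rest of the solution.
  y = 2: the earlier basis element becomes x + 1 = 0, giving x = -1 — point (-1, 2).

{(-1, 2)}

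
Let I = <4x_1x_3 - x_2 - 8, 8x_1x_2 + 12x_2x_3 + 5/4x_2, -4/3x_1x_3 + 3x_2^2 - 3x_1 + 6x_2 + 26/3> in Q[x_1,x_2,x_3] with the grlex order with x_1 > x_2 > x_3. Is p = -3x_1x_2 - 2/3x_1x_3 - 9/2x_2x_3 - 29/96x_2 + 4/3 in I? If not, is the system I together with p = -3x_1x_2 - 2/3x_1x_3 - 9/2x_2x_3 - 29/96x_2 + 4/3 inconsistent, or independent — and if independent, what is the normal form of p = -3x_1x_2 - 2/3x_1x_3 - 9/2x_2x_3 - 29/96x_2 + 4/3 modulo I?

First compute the reduced Gröbner basis of I by Buchberger's algorithm.
f_1 = 4x_1x_3 - x_2 - 8, LT = x_1x_3.
f_2 = 8x_1x_2 + 12x_2x_3 + 5/4x_2, LT = x_1x_2.
f_3 = -4/3x_1x_3 + 3x_2^2 - 3x_1 + 6x_2 + 26/3, LT = x_1x_3.

S(f_1,f_2): lcm = x_1x_2x_3. S = -3/2x_2x_3^2 - 1/4x_2^2 - 5/32x_2x_3 - 2x_2.
  leading term x_2x_3^2: no divisor's leading term divides it; move -3/2x_2x_3^2 to the remainder.
  leading term x_2^2: no divisor's leading term divides it; move -1/4x_2^2 to the remainder.
  leading term x_2x_3: no divisor's leading term divides it; move -5/32x_2x_3 to the remainder.
  leading term x_2: no divisor's leading term divides it; move -2x_2 to the remainder.
  remainder -3/2x_2x_3^2 - 1/4x_2^2 - 5/32x_2x_3 - 2x_2 ≠ 0; add h_4 = -3/2x_2x_3^2 - 1/4x_2^2 - 5/32x_2x_3 - 2x_2 to the basis.

S(f_1,f_3): lcm = x_1x_3. S = 9/4x_2^2 - 9/4x_1 + 17/4x_2 + 9/2.
  leading term x_2^2: no divisor's leading term divides it; move 9/4x_2^2 to the remainder.
  leading term x_1: no divisor's leading term divides it; move -9/4x_1 to the remainder.
  leading term x_2: no divisor's leading term divides it; move 17/4x_2 to the remainder.
  leading term 1: no divisor's leading term divides it; move 9/2 to the remainder.
  remainder 9/4x_2^2 - 9/4x_1 + 17/4x_2 + 9/2 ≠ 0; add h_5 = 9/4x_2^2 - 9/4x_1 + 17/4x_2 + 9/2 to the basis.

S(f_2,h_5): lcm = x_1x_2^2. S = 3/2x_2^2x_3 + x_1^2 - 17/9x_1x_2 + 5/32x_2^2 - 2x_1.
  leading term x_2^2x_3: subtract (2/3x_3)·h_5 from 3/2x_2^2x_3 + x_1^2 - 17/9x_1x_2 + 5/32x_2^2 - 2x_1 → x_1^2 - 17/9x_1x_2 + 3/2x_1x_3 + 5/32x_2^2 - 17/6x_2x_3 - 2x_1 - 3x_3
  leading term x_1^2: no divisor's leading term divides it; move x_1^2 to the remainder.
  leading term x_1x_2: subtract (-17/72)·f_2 from -17/9x_1x_2 + 3/2x_1x_3 + 5/32x_2^2 - 17/6x_2x_3 - 2x_1 - 3x_3 → 3/2x_1x_3 + 5/32x_2^2 - 2x_1 + 85/288x_2 - 3x_3
  leading term x_1x_3: subtract (3/8)·f_1 from 3/2x_1x_3 + 5/32x_2^2 - 2x_1 + 85/288x_2 - 3x_3 → 5/32x_2^2 - 2x_1 + 193/288x_2 - 3x_3 + 3
  leading term x_2^2: subtract (5/72)·h_5 from 5/32x_2^2 - 2x_1 + 193/288x_2 - 3x_3 + 3 → -59/32x_1 + 3/8x_2 - 3x_3 + 43/16
  leading term x_1: no divisor's leading term divides it; move -59/32x_1 to the remainder.
  leading term x_2: no divisor's leading term divides it; move 3/8x_2 to the remainder.
  leading term x_3: no divisor's leading term divides it; move -3x_3 to the remainder.
  leading term 1: no divisor's leading term divides it; move 43/16 to the remainder.
  remainder x_1^2 - 59/32x_1 + 3/8x_2 - 3x_3 + 43/16 ≠ 0; add h_6 = x_1^2 - 59/32x_1 + 3/8x_2 - 3x_3 + 43/16 to the basis.

S(h_4,h_5): lcm = x_2^2x_3^2. S = x_1x_3^2 + 1/6x_2^3 + 5/48x_2^2x_3 - 17/9x_2x_3^2 + 4/3x_2^2 - 2x_3^2.
  leading term x_1x_3^2: subtract (1/4x_3)·f_1 from x_1x_3^2 + 1/6x_2^3 + 5/48x_2^2x_3 - 17/9x_2x_3^2 + 4/3x_2^2 - 2x_3^2 → 1/6x_2^3 + 5/48x_2^2x_3 - 17/9x_2x_3^2 + 4/3x_2^2 + 1/4x_2x_3 - 2x_3^2 + 2x_3
  leading term x_2^3: subtract (2/27x_2)·h_5 from 1/6x_2^3 + 5/48x_2^2x_3 - 17/9x_2x_3^2 + 4/3x_2^2 + 1/4x_2x_3 - 2x_3^2 + 2x_3 → 5/48x_2^2x_3 - 17/9x_2x_3^2 + 1/6x_1x_2 + 55/54x_2^2 + 1/4x_2x_3 - 2x_3^2 - 1/3x_2 + 2x_3
  leading term x_2^2x_3: subtract (5/108x_3)·h_5 from 5/48x_2^2x_3 - 17/9x_2x_3^2 + 1/6x_1x_2 + 55/54x_2^2 + 1/4x_2x_3 - 2x_3^2 - 1/3x_2 + 2x_3 → -17/9x_2x_3^2 + 1/6x_1x_2 + 5/48x_1x_3 + 55/54x_2^2 + 23/432x_2x_3 - 2x_3^2 - 1/3x_2 + 43/24x_3
  leading term x_2x_3^2: subtract (34/27)·h_4 from -17/9x_2x_3^2 + 1/6x_1x_2 + 5/48x_1x_3 + 55/54x_2^2 + 23/432x_2x_3 - 2x_3^2 - 1/3x_2 + 43/24x_3 → 1/6x_1x_2 + 5/48x_1x_3 + 4/3x_2^2 + 1/4x_2x_3 - 2x_3^2 + 59/27x_2 + 43/24x_3
  leading term x_1x_2: subtract (1/48)·f_2 from 1/6x_1x_2 + 5/48x_1x_3 + 4/3x_2^2 + 1/4x_2x_3 - 2x_3^2 + 59/27x_2 + 43/24x_3 → 5/48x_1x_3 + 4/3x_2^2 - 2x_3^2 + 3731/1728x_2 + 43/24x_3
  leading term x_1x_3: subtract (5/192)·f_1 from 5/48x_1x_3 + 4/3x_2^2 - 2x_3^2 + 3731/1728x_2 + 43/24x_3 → 4/3x_2^2 - 2x_3^2 + 59/27x_2 + 43/24x_3 + 5/24
  leading term x_2^2: subtract (16/27)·h_5 from 4/3x_2^2 - 2x_3^2 + 59/27x_2 + 43/24x_3 + 5/24 → -2x_3^2 + 4/3x_1 - 1/3x_2 + 43/24x_3 - 59/24
  leading term x_3^2: no divisor's leading term divides it; move -2x_3^2 to the remainder.
  leading term x_1: no divisor's leading term divides it; move 4/3x_1 to the remainder.
  leading term x_2: no divisor's leading term divides it; move -1/3x_2 to the remainder.
  leading term x_3: no divisor's leading term divides it; move 43/24x_3 to the remainder.
  leading term 1: no divisor's leading term divides it; move -59/24 to the remainder.
  remainder -2x_3^2 + 4/3x_1 - 1/3x_2 + 43/24x_3 - 59/24 ≠ 0; add h_7 = -2x_3^2 + 4/3x_1 - 1/3x_2 + 43/24x_3 - 59/24 to the basis.

The other S-polynomials (S(f_2,f_3), S(f_1,h_4), S(f_2,h_4), S(f_3,h_4), S(f_1,h_5), S(f_3,h_5), S(f_1,h_6), S(f_2,h_6), S(f_3,h_6), S(h_4,h_6), S(h_5,h_6), S(f_1,h_7), S(f_2,h_7), S(f_3,h_7), S(h_4,h_7), S(h_5,h_7), S(h_6,h_7)) all reduce to 0 modulo the current basis, so we have a Gröbner basis.
Inter-reduce: drop elements whose leading term is divisible by another's, tail-reduce, and make monic.
Reduced Gröbner basis: {x_1^2 - 59/32x_1 + 3/8x_2 - 3x_3 + 43/16, x_1x_2 + 3/2x_2x_3 + 5/32x_2, x_1x_3 - 1/4x_2 - 2, x_2^2 - x_1 + 17/9x_2 + 2, x_3^2 - 2/3x_1 + 1/6x_2 - 43/48x_3 + 59/48}.
Label its elements g_1 = x_1^2 - 59/32x_1 + 3/8x_2 - 3x_3 + 43/16, g_2 = x_1x_2 + 3/2x_2x_3 + 5/32x_2, g_3 = x_1x_3 - 1/4x_2 - 2, g_4 = x_2^2 - x_1 + 17/9x_2 + 2, g_5 = x_3^2 - 2/3x_1 + 1/6x_2 - 43/48x_3 + 59/48.

Reduce p = -3x_1x_2 - 2/3x_1x_3 - 9/2x_2x_3 - 29/96x_2 + 4/3 modulo G:
  leading term x_1x_2: subtract (-3)·g_2 from -3x_1x_2 - 2/3x_1x_3 - 9/2x_2x_3 - 29/96x_2 + 4/3 → -2/3x_1x_3 + 1/6x_2 + 4/3
  leading term x_1x_3: subtract (-2/3)·g_3 from -2/3x_1x_3 + 1/6x_2 + 4/3 → 0
  normal form = 0.
Since the normal form is 0, p ∈ I.

Ideal membership is decidable via reduction modulo a Gröbner basis.

-3x_1x_2 - 2/3x_1x_3 - 9/2x_2x_3 - 29/96x_2 + 4/3 lies in I (it reduces to 0).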